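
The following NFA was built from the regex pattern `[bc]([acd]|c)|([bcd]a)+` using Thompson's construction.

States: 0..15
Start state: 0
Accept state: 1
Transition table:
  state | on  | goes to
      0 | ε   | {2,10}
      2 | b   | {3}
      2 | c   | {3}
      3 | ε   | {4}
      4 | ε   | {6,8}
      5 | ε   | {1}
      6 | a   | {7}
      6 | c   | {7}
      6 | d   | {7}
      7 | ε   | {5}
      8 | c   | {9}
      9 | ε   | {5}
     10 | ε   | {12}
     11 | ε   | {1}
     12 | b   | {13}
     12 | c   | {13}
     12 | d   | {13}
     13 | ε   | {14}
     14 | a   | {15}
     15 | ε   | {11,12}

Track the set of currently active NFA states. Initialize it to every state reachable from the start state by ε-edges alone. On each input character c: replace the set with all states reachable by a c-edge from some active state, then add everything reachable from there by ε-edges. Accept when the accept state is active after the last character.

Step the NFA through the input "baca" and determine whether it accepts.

S₀ = ε-closure({0}) = {0,2,10,12}
'b' @ 1: {3,4,6,8,13,14}
'a' @ 2: {1,5,7,11,12,15}  ✓accept
'c' @ 3: {13,14}
'a' @ 4: {1,11,12,15}  ✓accept
after full input: {1,11,12,15}  (accept=1 in)

Answer: ACCEPT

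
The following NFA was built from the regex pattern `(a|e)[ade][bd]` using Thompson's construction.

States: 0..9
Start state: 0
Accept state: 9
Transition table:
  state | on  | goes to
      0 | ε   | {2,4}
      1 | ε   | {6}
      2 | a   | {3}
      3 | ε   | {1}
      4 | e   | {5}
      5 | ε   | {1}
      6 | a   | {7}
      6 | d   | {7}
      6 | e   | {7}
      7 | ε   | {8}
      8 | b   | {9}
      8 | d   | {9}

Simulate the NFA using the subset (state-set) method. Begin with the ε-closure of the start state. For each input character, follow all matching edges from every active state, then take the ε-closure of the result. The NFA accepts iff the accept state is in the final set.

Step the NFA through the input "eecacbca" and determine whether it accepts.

Answer: REJECT

Trace:
start: ε-closure({0}) = {0,2,4}
'e' @ 1: {1,5,6}
'e' @ 2: {7,8}
'c' @ 3: {}  — no active states
rest 'acbca' ignored (set empty)
end set {} — state 9 not in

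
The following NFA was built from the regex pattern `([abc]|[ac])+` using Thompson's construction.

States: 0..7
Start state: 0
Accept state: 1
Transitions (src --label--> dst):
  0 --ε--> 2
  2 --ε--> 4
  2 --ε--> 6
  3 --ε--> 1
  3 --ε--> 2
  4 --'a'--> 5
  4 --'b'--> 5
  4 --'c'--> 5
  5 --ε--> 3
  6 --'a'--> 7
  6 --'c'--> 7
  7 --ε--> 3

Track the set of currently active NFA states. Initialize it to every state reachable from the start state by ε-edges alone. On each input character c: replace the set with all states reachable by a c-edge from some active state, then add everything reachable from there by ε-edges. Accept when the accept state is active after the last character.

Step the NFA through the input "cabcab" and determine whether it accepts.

Answer: ACCEPT

Derivation:
S₀ = ε-closure({0}) = {0,2,4,6}
'c' @ 1: {1,2,3,4,5,6,7}  ✓accept
'a' @ 2: {1,2,3,4,5,6,7}  ✓accept
'b' @ 3: {1,2,3,4,5,6}  ✓accept
'c' @ 4: {1,2,3,4,5,6,7}  ✓accept
'a' @ 5: {1,2,3,4,5,6,7}  ✓accept
'b' @ 6: {1,2,3,4,5,6}  ✓accept
end set {1,2,3,4,5,6} — state 1 in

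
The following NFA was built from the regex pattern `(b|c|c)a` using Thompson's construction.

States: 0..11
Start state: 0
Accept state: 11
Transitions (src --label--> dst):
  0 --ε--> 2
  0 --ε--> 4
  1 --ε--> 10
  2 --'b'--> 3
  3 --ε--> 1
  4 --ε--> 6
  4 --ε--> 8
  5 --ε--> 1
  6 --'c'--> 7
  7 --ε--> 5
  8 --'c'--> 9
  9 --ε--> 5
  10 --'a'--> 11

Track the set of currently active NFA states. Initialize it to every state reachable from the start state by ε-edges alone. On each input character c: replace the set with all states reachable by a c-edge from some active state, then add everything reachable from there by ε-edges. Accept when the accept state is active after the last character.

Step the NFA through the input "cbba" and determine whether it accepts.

S₀ = ε-closure({0}) = {0,2,4,6,8}
'c' @ 1: {1,5,7,9,10}
'b' @ 2: {}  — state set empty
rest 'ba' ignored (set empty)
end set {} — state 11 not in

Answer: REJECT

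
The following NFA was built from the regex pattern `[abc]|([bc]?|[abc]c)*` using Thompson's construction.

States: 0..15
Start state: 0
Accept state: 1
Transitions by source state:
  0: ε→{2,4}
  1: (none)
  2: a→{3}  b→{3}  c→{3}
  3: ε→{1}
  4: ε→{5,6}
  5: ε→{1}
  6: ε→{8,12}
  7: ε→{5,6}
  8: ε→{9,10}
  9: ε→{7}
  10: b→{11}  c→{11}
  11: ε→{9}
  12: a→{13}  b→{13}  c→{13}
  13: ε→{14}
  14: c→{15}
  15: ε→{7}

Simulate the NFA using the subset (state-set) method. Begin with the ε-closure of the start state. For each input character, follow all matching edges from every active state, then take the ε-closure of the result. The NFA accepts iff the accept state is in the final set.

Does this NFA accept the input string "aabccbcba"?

start: ε-closure({0}) = {0,1,2,4,5,6,7,8,9,10,12}
'a' @ 1: {1,3,13,14}  [accepting]
'a' @ 2: {}  — no active states
rest 'bccbcba' ignored (set empty)
end set {} — state 1 not in

Answer: REJECT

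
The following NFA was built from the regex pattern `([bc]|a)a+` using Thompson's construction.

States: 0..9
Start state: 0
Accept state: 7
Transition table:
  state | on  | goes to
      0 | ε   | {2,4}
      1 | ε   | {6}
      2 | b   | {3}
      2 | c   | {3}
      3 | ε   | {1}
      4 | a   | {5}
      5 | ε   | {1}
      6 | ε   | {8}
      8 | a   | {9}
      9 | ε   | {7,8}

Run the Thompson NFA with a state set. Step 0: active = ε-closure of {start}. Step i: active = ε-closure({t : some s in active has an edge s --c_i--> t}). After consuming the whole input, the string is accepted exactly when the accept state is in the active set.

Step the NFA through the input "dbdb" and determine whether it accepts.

initial (ε-close {0}): {0,2,4}
'd' @ 1: {}  — no active states
rest 'bdb' ignored (set empty)
final: {}; accept 7 not in set

Answer: REJECT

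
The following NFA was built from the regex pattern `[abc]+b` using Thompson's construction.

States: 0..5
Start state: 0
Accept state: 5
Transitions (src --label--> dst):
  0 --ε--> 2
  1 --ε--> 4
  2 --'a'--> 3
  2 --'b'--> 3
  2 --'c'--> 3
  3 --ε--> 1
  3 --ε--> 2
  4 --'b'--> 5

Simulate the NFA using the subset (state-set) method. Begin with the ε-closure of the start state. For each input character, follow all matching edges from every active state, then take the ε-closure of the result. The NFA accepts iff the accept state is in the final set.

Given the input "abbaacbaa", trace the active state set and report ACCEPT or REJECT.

start: ε-closure({0}) = {0,2}
'a' @ 1: {1,2,3,4}
'b' @ 2: {1,2,3,4,5}  (accept∈set)
'b' @ 3: {1,2,3,4,5}  (accept∈set)
'a' @ 4: {1,2,3,4}
'a' @ 5: {1,2,3,4}
'c' @ 6: {1,2,3,4}
'b' @ 7: {1,2,3,4,5}  (accept∈set)
'a' @ 8: {1,2,3,4}
'a' @ 9: {1,2,3,4}
end set {1,2,3,4} — state 5 not in

Answer: REJECT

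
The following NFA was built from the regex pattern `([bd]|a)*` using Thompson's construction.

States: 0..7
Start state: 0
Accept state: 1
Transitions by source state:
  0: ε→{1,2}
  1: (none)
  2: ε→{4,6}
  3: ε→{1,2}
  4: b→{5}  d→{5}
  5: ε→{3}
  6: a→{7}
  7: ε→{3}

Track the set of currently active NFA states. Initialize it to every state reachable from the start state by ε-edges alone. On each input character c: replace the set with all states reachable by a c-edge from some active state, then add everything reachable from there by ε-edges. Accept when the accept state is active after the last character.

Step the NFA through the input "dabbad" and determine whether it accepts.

S₀ = ε-closure({0}) = {0,1,2,4,6}
'd' @ 1: {1,2,3,4,5,6}  (accept∈set)
'a' @ 2: {1,2,3,4,6,7}  (accept∈set)
'b' @ 3: {1,2,3,4,5,6}  (accept∈set)
'b' @ 4: {1,2,3,4,5,6}  (accept∈set)
'a' @ 5: {1,2,3,4,6,7}  (accept∈set)
'd' @ 6: {1,2,3,4,5,6}  (accept∈set)
after full input: {1,2,3,4,5,6}  (accept=1 in)

Answer: ACCEPT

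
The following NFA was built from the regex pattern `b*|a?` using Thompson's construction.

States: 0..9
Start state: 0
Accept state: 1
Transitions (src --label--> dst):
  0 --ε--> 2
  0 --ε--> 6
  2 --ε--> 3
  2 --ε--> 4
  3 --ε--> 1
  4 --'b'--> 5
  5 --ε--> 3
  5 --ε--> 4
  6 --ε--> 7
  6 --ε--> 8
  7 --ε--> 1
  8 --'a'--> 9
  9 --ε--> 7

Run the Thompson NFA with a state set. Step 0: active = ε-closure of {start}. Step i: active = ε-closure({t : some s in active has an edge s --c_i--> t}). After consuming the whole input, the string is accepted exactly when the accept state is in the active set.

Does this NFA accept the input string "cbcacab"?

Answer: REJECT

Derivation:
start: ε-closure({0}) = {0,1,2,3,4,6,7,8}
'c' @ 1: {}  — no active states
rest 'bcacab' ignored (set empty)
end set {} — state 1 not in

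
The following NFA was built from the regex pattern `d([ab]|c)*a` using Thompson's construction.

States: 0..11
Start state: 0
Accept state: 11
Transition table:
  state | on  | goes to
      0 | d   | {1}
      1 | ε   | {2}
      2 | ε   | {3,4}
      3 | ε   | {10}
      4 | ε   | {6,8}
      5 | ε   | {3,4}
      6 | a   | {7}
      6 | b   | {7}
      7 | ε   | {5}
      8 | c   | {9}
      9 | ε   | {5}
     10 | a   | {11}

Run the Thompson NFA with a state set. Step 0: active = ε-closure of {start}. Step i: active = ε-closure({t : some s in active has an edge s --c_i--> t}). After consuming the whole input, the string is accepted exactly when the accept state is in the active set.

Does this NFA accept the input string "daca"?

start: ε-closure({0}) = {0}
'd' @ 1: {1,2,3,4,6,8,10}
'a' @ 2: {3,4,5,6,7,8,10,11}  ✓accept
'c' @ 3: {3,4,5,6,8,9,10}
'a' @ 4: {3,4,5,6,7,8,10,11}  ✓accept
final: {3,4,5,6,7,8,10,11}; accept 11 in set

Answer: ACCEPT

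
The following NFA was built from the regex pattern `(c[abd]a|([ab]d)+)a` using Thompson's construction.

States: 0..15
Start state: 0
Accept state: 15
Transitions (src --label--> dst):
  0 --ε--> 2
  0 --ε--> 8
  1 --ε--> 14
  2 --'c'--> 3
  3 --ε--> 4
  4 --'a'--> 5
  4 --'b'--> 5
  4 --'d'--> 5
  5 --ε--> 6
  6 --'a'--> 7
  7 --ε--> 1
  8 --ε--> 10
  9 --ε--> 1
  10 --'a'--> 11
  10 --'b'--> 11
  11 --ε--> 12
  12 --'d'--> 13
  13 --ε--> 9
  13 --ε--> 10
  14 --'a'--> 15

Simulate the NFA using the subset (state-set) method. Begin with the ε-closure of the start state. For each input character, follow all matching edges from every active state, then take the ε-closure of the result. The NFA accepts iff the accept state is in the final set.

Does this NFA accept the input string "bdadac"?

Answer: REJECT

Trace:
start: ε-closure({0}) = {0,2,8,10}
'b' @ 1: {11,12}
'd' @ 2: {1,9,10,13,14}
'a' @ 3: {11,12,15}  ✓accept
'd' @ 4: {1,9,10,13,14}
'a' @ 5: {11,12,15}  ✓accept
'c' @ 6: {}  — no active states
after full input: {}  (accept=15 not in)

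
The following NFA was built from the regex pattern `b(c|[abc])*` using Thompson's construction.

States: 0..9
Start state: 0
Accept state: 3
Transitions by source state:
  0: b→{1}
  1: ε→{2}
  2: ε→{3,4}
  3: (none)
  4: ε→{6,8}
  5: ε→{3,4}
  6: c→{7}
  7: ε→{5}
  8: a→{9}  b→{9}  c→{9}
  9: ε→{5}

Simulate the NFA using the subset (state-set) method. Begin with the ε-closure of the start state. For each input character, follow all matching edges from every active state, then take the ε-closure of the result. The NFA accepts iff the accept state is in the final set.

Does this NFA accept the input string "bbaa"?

S₀ = ε-closure({0}) = {0}
'b' @ 1: {1,2,3,4,6,8}  (accept∈set)
'b' @ 2: {3,4,5,6,8,9}  (accept∈set)
'a' @ 3: {3,4,5,6,8,9}  (accept∈set)
'a' @ 4: {3,4,5,6,8,9}  (accept∈set)
final: {3,4,5,6,8,9}; accept 3 in set

Answer: ACCEPT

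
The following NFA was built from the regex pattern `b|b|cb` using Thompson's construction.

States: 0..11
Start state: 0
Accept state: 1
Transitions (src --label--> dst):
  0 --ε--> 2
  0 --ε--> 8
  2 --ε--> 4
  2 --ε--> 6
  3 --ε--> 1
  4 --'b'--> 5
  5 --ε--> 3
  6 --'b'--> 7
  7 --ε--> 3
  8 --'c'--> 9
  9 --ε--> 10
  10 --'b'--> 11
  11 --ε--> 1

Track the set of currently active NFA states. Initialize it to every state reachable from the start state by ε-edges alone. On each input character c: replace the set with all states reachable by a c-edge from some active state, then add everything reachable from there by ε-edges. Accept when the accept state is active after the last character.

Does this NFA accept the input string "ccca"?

initial (ε-close {0}): {0,2,4,6,8}
'c' @ 1: {9,10}
'c' @ 2: {}  — state set empty
rest 'ca' ignored (set empty)
final: {}; accept 1 not in set

Answer: REJECT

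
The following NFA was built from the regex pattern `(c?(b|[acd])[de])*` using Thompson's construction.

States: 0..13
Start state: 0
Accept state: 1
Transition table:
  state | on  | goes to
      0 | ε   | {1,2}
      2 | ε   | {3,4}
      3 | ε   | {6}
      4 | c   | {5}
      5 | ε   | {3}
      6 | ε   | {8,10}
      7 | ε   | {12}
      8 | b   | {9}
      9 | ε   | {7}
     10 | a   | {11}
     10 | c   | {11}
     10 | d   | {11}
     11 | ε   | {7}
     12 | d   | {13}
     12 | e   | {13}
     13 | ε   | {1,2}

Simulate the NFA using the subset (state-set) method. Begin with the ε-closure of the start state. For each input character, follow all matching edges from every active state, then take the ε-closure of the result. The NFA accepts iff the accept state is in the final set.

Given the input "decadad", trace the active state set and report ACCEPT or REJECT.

start: ε-closure({0}) = {0,1,2,3,4,6,8,10}
'd' @ 1: {7,11,12}
'e' @ 2: {1,2,3,4,6,8,10,13}  [accepting]
'c' @ 3: {3,5,6,7,8,10,11,12}
'a' @ 4: {7,11,12}
'd' @ 5: {1,2,3,4,6,8,10,13}  [accepting]
'a' @ 6: {7,11,12}
'd' @ 7: {1,2,3,4,6,8,10,13}  [accepting]
after full input: {1,2,3,4,6,8,10,13}  (accept=1 in)

Answer: ACCEPT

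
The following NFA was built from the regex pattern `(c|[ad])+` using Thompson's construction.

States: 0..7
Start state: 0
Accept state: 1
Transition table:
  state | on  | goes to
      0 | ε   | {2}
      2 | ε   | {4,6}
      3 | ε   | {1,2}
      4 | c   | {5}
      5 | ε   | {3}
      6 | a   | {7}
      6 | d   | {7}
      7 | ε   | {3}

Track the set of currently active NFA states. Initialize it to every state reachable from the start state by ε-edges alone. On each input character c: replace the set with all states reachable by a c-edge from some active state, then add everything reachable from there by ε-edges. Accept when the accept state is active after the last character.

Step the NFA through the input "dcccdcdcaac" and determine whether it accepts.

S₀ = ε-closure({0}) = {0,2,4,6}
'd' @ 1: {1,2,3,4,6,7}  ✓accept
'c' @ 2: {1,2,3,4,5,6}  ✓accept
'c' @ 3: {1,2,3,4,5,6}  ✓accept
'c' @ 4: {1,2,3,4,5,6}  ✓accept
'd' @ 5: {1,2,3,4,6,7}  ✓accept
'c' @ 6: {1,2,3,4,5,6}  ✓accept
'd' @ 7: {1,2,3,4,6,7}  ✓accept
'c' @ 8: {1,2,3,4,5,6}  ✓accept
'a' @ 9: {1,2,3,4,6,7}  ✓accept
'a' @ 10: {1,2,3,4,6,7}  ✓accept
'c' @ 11: {1,2,3,4,5,6}  ✓accept
end set {1,2,3,4,5,6} — state 1 in

Answer: ACCEPT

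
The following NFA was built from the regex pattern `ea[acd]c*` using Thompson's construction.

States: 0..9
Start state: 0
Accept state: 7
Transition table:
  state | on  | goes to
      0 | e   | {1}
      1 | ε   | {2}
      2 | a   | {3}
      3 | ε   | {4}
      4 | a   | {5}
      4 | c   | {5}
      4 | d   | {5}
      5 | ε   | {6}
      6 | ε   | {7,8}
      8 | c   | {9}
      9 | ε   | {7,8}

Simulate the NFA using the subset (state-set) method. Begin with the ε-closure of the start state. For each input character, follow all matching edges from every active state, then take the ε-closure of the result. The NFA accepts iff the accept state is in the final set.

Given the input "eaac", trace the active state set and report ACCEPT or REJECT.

Answer: ACCEPT

Derivation:
start: ε-closure({0}) = {0}
'e' @ 1: {1,2}
'a' @ 2: {3,4}
'a' @ 3: {5,6,7,8}  ✓accept
'c' @ 4: {7,8,9}  ✓accept
after full input: {7,8,9}  (accept=7 in)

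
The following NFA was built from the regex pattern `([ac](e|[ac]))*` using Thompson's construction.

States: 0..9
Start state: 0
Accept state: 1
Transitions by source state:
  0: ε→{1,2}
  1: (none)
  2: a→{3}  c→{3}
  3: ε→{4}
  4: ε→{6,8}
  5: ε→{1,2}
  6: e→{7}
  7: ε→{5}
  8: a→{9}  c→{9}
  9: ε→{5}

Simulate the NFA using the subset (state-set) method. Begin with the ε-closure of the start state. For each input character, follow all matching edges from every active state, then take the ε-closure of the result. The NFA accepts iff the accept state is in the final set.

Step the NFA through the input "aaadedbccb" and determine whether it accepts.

Answer: REJECT

Steps:
initial (ε-close {0}): {0,1,2}
'a' @ 1: {3,4,6,8}
'a' @ 2: {1,2,5,9}  [accepting]
'a' @ 3: {3,4,6,8}
'd' @ 4: {}  — no active states
rest 'edbccb' ignored (set empty)
end set {} — state 1 not in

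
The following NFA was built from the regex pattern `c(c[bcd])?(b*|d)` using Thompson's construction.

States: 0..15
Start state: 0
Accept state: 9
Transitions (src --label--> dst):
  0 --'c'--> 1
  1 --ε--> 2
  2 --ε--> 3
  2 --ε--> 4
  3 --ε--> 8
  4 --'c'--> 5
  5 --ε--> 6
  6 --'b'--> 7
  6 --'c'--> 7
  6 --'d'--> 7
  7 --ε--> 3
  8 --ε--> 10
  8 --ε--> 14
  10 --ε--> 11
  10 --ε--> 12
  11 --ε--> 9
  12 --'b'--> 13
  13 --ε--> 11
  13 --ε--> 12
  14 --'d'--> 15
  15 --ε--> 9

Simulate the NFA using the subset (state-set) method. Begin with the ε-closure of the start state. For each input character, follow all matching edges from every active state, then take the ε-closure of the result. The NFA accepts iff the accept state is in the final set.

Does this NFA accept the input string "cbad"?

Answer: REJECT

Trace:
initial (ε-close {0}): {0}
'c' @ 1: {1,2,3,4,8,9,10,11,12,14}  ✓accept
'b' @ 2: {9,11,12,13}  ✓accept
'a' @ 3: {}  — state set empty
rest 'd' ignored (set empty)
end set {} — state 9 not in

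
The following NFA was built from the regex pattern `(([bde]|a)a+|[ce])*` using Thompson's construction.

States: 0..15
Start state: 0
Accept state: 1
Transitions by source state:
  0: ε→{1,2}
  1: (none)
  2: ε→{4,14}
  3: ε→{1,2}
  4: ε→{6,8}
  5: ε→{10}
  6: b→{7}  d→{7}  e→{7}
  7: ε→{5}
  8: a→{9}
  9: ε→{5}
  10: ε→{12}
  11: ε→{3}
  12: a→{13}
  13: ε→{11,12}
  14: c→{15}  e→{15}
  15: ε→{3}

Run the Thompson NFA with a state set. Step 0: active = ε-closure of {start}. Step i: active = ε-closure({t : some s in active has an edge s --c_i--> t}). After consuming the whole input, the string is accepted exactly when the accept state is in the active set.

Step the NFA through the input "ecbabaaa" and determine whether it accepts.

S₀ = ε-closure({0}) = {0,1,2,4,6,8,14}
'e' @ 1: {1,2,3,4,5,6,7,8,10,12,14,15}  [accepting]
'c' @ 2: {1,2,3,4,6,8,14,15}  [accepting]
'b' @ 3: {5,7,10,12}
'a' @ 4: {1,2,3,4,6,8,11,12,13,14}  [accepting]
'b' @ 5: {5,7,10,12}
'a' @ 6: {1,2,3,4,6,8,11,12,13,14}  [accepting]
'a' @ 7: {1,2,3,4,5,6,8,9,10,11,12,13,14}  [accepting]
'a' @ 8: {1,2,3,4,5,6,8,9,10,11,12,13,14}  [accepting]
end set {1,2,3,4,5,6,8,9,10,11,12,13,14} — state 1 in

Answer: ACCEPT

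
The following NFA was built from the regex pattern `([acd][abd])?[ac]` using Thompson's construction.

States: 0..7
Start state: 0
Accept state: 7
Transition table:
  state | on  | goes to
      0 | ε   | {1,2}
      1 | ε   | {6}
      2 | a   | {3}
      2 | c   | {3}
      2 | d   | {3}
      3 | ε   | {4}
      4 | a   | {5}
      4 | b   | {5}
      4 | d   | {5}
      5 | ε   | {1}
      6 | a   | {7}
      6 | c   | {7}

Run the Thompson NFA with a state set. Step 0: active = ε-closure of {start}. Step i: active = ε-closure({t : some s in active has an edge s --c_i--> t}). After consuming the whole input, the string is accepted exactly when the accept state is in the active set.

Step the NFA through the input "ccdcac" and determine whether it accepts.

S₀ = ε-closure({0}) = {0,1,2,6}
'c' @ 1: {3,4,7}  [accepting]
'c' @ 2: {}  — dead — no transitions
rest 'dcac' ignored (set empty)
final: {}; accept 7 not in set

Answer: REJECT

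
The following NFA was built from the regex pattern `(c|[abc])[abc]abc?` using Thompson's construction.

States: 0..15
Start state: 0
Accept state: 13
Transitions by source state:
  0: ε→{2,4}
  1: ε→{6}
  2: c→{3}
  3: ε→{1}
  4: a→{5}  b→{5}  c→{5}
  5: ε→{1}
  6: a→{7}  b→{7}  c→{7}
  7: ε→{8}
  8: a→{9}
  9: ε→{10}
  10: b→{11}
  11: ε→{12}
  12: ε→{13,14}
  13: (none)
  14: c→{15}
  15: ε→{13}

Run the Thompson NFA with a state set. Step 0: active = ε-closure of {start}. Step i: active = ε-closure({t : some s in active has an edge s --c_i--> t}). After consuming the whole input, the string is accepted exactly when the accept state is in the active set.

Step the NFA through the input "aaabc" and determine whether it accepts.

Answer: ACCEPT

Derivation:
initial (ε-close {0}): {0,2,4}
'a' @ 1: {1,5,6}
'a' @ 2: {7,8}
'a' @ 3: {9,10}
'b' @ 4: {11,12,13,14}  (accept∈set)
'c' @ 5: {13,15}  (accept∈set)
after full input: {13,15}  (accept=13 in)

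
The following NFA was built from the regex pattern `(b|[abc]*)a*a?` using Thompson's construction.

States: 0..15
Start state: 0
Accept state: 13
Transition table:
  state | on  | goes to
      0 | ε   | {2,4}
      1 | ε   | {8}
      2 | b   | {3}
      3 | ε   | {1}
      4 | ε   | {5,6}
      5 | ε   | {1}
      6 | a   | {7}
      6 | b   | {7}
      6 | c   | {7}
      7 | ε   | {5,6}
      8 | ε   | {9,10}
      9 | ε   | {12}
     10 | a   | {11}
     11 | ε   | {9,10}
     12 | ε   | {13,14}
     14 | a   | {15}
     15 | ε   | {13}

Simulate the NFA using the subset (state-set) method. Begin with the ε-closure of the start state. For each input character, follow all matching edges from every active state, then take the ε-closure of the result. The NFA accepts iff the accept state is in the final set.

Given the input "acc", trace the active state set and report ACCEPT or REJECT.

Answer: ACCEPT

Steps:
initial (ε-close {0}): {0,1,2,4,5,6,8,9,10,12,13,14}
'a' @ 1: {1,5,6,7,8,9,10,11,12,13,14,15}  ✓accept
'c' @ 2: {1,5,6,7,8,9,10,12,13,14}  ✓accept
'c' @ 3: {1,5,6,7,8,9,10,12,13,14}  ✓accept
final: {1,5,6,7,8,9,10,12,13,14}; accept 13 in set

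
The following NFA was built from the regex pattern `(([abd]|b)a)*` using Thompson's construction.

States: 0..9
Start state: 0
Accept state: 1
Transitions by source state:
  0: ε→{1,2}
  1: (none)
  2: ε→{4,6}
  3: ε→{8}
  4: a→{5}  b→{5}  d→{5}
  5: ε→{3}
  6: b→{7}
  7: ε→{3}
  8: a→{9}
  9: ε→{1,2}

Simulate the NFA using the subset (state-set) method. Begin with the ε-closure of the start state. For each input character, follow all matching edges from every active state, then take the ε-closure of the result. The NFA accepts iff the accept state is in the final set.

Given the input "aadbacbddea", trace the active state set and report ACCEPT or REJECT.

S₀ = ε-closure({0}) = {0,1,2,4,6}
'a' @ 1: {3,5,8}
'a' @ 2: {1,2,4,6,9}  ✓accept
'd' @ 3: {3,5,8}
'b' @ 4: {}  — dead — no transitions
rest 'acbddea' ignored (set empty)
end set {} — state 1 not in

Answer: REJECT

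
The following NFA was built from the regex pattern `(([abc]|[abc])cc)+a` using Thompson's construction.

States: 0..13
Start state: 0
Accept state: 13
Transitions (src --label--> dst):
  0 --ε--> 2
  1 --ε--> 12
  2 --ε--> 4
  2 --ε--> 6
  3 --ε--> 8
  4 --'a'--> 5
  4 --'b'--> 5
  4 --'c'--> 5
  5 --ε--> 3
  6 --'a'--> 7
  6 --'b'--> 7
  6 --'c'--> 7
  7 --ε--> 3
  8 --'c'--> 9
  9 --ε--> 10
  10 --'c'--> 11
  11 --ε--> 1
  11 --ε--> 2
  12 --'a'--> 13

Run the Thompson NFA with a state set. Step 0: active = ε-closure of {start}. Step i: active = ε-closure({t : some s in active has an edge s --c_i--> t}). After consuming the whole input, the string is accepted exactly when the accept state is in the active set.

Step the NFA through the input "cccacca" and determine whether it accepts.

S₀ = ε-closure({0}) = {0,2,4,6}
'c' @ 1: {3,5,7,8}
'c' @ 2: {9,10}
'c' @ 3: {1,2,4,6,11,12}
'a' @ 4: {3,5,7,8,13}  (accept∈set)
'c' @ 5: {9,10}
'c' @ 6: {1,2,4,6,11,12}
'a' @ 7: {3,5,7,8,13}  (accept∈set)
after full input: {3,5,7,8,13}  (accept=13 in)

Answer: ACCEPT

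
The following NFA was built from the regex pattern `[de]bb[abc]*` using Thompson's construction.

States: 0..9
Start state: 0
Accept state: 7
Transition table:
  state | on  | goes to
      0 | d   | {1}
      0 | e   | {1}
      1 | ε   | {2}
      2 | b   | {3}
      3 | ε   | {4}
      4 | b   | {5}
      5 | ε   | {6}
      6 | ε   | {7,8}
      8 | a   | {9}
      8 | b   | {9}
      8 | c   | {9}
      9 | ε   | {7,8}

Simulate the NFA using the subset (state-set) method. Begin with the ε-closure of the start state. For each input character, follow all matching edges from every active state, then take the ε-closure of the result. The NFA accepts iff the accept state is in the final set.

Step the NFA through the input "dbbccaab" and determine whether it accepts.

Answer: ACCEPT

Steps:
initial (ε-close {0}): {0}
'd' @ 1: {1,2}
'b' @ 2: {3,4}
'b' @ 3: {5,6,7,8}  ✓accept
'c' @ 4: {7,8,9}  ✓accept
'c' @ 5: {7,8,9}  ✓accept
'a' @ 6: {7,8,9}  ✓accept
'a' @ 7: {7,8,9}  ✓accept
'b' @ 8: {7,8,9}  ✓accept
end set {7,8,9} — state 7 in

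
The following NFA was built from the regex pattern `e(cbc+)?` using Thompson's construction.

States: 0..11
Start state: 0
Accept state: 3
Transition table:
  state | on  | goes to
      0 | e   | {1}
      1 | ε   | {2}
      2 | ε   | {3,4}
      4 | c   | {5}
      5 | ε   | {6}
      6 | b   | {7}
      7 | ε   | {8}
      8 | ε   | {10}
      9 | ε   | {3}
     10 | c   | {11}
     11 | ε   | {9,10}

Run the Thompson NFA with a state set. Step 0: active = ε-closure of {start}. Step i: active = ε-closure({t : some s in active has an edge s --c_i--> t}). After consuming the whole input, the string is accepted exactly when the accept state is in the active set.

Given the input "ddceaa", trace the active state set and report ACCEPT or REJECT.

Answer: REJECT

Derivation:
initial (ε-close {0}): {0}
'd' @ 1: {}  — state set empty
rest 'dceaa' ignored (set empty)
after full input: {}  (accept=3 not in)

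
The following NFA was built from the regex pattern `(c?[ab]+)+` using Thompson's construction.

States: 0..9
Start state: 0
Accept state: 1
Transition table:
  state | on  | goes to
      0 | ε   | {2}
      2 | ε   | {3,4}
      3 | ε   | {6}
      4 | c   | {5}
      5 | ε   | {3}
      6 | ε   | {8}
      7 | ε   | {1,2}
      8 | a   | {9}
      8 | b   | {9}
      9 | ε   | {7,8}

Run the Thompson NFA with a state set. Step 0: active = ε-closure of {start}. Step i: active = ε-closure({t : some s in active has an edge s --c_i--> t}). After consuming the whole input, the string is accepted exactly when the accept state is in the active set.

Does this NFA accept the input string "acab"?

S₀ = ε-closure({0}) = {0,2,3,4,6,8}
'a' @ 1: {1,2,3,4,6,7,8,9}  ✓accept
'c' @ 2: {3,5,6,8}
'a' @ 3: {1,2,3,4,6,7,8,9}  ✓accept
'b' @ 4: {1,2,3,4,6,7,8,9}  ✓accept
final: {1,2,3,4,6,7,8,9}; accept 1 in set

Answer: ACCEPT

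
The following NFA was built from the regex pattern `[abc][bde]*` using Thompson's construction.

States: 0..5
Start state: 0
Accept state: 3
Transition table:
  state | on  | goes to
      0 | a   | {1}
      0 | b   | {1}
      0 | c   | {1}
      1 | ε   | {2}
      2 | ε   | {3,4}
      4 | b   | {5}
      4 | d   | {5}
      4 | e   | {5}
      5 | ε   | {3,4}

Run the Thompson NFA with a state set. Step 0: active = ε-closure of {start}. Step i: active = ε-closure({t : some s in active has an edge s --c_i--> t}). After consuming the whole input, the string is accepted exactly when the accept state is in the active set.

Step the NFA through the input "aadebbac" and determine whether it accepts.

Answer: REJECT

Derivation:
start: ε-closure({0}) = {0}
'a' @ 1: {1,2,3,4}  [accepting]
'a' @ 2: {}  — dead — no transitions
rest 'debbac' ignored (set empty)
end set {} — state 3 not in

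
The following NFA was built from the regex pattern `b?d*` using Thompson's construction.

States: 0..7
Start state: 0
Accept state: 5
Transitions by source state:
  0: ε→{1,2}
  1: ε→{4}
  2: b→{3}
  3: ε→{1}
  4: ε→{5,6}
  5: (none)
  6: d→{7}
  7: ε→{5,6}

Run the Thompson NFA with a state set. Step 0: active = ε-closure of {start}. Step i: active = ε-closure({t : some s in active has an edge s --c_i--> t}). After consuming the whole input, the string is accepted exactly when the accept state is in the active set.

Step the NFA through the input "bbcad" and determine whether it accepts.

start: ε-closure({0}) = {0,1,2,4,5,6}
'b' @ 1: {1,3,4,5,6}  [accepting]
'b' @ 2: {}  — no active states
rest 'cad' ignored (set empty)
end set {} — state 5 not in

Answer: REJECT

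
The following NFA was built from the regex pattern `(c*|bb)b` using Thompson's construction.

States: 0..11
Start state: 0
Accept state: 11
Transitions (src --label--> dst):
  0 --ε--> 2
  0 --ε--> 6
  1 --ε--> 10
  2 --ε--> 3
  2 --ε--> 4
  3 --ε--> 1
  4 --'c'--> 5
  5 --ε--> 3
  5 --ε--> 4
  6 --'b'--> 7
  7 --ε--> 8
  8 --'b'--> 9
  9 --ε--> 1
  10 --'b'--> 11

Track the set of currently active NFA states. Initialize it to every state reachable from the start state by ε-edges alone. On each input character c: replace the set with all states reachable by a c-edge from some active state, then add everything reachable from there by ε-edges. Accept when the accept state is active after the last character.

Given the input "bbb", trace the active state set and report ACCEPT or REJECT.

S₀ = ε-closure({0}) = {0,1,2,3,4,6,10}
'b' @ 1: {7,8,11}  [accepting]
'b' @ 2: {1,9,10}
'b' @ 3: {11}  [accepting]
after full input: {11}  (accept=11 in)

Answer: ACCEPT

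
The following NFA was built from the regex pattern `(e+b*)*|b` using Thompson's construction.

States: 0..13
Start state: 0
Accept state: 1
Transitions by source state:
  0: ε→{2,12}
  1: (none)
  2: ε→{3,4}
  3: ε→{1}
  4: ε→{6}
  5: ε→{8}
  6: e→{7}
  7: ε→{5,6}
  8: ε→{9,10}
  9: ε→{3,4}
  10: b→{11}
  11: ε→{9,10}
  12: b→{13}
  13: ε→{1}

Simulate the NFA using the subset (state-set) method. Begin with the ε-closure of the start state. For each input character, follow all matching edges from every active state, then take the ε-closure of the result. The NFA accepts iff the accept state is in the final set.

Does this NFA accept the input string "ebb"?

start: ε-closure({0}) = {0,1,2,3,4,6,12}
'e' @ 1: {1,3,4,5,6,7,8,9,10}  [accepting]
'b' @ 2: {1,3,4,6,9,10,11}  [accepting]
'b' @ 3: {1,3,4,6,9,10,11}  [accepting]
final: {1,3,4,6,9,10,11}; accept 1 in set

Answer: ACCEPT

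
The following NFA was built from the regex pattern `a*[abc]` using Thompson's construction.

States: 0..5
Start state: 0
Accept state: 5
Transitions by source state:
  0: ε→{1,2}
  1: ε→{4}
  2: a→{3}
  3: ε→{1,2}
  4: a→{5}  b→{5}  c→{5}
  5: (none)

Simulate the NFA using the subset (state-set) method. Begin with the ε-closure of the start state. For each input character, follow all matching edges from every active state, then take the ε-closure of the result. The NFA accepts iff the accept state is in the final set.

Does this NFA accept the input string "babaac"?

Answer: REJECT

Trace:
start: ε-closure({0}) = {0,1,2,4}
'b' @ 1: {5}  (accept∈set)
'a' @ 2: {}  — state set empty
rest 'baac' ignored (set empty)
final: {}; accept 5 not in set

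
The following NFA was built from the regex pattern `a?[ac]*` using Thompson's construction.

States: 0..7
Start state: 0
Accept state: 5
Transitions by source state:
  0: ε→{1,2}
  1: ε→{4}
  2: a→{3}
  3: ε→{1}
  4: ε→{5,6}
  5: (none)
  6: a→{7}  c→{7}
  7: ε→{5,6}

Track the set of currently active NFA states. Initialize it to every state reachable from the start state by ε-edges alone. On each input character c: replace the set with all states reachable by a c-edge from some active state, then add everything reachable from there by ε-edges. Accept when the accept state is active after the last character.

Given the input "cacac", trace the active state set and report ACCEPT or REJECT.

Answer: ACCEPT

Trace:
start: ε-closure({0}) = {0,1,2,4,5,6}
'c' @ 1: {5,6,7}  (accept∈set)
'a' @ 2: {5,6,7}  (accept∈set)
'c' @ 3: {5,6,7}  (accept∈set)
'a' @ 4: {5,6,7}  (accept∈set)
'c' @ 5: {5,6,7}  (accept∈set)
final: {5,6,7}; accept 5 in set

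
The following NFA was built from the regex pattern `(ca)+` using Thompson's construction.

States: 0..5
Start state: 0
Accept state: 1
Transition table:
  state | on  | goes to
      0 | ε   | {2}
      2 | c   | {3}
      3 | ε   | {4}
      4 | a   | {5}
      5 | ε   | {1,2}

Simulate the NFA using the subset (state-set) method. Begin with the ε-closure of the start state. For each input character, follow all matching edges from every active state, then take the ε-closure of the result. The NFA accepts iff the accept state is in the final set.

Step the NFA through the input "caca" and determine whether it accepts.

Answer: ACCEPT

Trace:
start: ε-closure({0}) = {0,2}
'c' @ 1: {3,4}
'a' @ 2: {1,2,5}  [accepting]
'c' @ 3: {3,4}
'a' @ 4: {1,2,5}  [accepting]
final: {1,2,5}; accept 1 in set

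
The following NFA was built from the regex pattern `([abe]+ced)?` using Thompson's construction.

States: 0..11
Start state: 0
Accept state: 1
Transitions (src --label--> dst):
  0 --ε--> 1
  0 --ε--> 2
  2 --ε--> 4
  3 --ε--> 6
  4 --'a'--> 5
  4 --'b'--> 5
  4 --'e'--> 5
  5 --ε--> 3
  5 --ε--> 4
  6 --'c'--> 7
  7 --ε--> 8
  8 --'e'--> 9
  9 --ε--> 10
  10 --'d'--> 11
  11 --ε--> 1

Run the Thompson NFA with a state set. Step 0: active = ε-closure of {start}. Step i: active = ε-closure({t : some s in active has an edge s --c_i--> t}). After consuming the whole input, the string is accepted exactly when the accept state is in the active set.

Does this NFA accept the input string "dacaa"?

initial (ε-close {0}): {0,1,2,4}
'd' @ 1: {}  — dead — no transitions
rest 'acaa' ignored (set empty)
final: {}; accept 1 not in set

Answer: REJECT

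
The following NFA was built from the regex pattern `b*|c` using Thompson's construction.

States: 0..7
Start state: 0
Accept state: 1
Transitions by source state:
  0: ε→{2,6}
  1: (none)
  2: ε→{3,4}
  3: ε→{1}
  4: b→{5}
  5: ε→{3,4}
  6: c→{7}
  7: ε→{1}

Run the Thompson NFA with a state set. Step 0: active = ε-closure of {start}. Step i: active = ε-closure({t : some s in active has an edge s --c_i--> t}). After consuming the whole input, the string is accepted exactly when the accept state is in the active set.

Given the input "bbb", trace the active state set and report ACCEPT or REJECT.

S₀ = ε-closure({0}) = {0,1,2,3,4,6}
'b' @ 1: {1,3,4,5}  [accepting]
'b' @ 2: {1,3,4,5}  [accepting]
'b' @ 3: {1,3,4,5}  [accepting]
final: {1,3,4,5}; accept 1 in set

Answer: ACCEPT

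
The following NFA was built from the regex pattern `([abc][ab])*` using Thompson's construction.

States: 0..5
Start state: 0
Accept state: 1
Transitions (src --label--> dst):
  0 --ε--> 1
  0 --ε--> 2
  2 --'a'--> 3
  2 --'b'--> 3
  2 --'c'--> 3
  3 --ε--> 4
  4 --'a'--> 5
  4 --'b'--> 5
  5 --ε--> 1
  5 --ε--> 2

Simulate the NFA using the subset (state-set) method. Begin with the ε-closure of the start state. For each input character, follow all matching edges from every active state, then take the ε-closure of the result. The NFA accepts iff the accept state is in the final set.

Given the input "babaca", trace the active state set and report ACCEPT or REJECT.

Answer: ACCEPT

Derivation:
initial (ε-close {0}): {0,1,2}
'b' @ 1: {3,4}
'a' @ 2: {1,2,5}  (accept∈set)
'b' @ 3: {3,4}
'a' @ 4: {1,2,5}  (accept∈set)
'c' @ 5: {3,4}
'a' @ 6: {1,2,5}  (accept∈set)
final: {1,2,5}; accept 1 in set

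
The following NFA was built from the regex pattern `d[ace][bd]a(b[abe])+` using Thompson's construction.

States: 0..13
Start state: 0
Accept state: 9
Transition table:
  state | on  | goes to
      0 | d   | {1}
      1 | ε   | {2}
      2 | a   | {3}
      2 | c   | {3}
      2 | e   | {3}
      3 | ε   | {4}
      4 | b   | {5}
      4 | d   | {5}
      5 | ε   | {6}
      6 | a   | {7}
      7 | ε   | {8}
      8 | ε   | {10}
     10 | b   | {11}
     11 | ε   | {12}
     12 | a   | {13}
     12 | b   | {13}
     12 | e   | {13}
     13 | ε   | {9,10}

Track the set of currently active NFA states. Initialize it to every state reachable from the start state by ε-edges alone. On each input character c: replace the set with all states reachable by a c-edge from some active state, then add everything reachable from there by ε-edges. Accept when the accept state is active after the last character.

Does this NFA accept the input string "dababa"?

Answer: ACCEPT

Trace:
start: ε-closure({0}) = {0}
'd' @ 1: {1,2}
'a' @ 2: {3,4}
'b' @ 3: {5,6}
'a' @ 4: {7,8,10}
'b' @ 5: {11,12}
'a' @ 6: {9,10,13}  (accept∈set)
after full input: {9,10,13}  (accept=9 in)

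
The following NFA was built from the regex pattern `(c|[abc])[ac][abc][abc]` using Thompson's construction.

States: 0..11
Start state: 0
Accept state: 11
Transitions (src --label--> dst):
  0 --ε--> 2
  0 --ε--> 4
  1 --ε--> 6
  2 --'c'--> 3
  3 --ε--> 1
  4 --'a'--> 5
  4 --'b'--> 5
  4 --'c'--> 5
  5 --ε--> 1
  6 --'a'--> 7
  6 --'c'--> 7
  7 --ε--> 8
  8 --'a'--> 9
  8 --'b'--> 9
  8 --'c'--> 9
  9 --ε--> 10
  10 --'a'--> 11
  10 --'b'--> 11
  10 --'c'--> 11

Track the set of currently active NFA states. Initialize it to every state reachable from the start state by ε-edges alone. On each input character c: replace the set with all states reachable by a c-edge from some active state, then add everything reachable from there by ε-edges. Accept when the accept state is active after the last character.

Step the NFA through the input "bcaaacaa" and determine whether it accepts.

Answer: REJECT

Trace:
S₀ = ε-closure({0}) = {0,2,4}
'b' @ 1: {1,5,6}
'c' @ 2: {7,8}
'a' @ 3: {9,10}
'a' @ 4: {11}  (accept∈set)
'a' @ 5: {}  — no active states
rest 'caa' ignored (set empty)
after full input: {}  (accept=11 not in)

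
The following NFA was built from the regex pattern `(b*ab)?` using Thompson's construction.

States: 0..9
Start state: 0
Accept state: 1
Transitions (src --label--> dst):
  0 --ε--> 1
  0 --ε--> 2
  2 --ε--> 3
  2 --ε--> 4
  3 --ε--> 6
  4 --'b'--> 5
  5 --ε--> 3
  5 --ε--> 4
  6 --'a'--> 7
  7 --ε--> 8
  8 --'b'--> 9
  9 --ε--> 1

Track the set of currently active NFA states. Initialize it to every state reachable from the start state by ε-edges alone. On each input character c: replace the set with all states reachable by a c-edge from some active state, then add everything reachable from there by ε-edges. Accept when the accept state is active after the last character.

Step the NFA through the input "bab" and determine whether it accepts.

Answer: ACCEPT

Steps:
S₀ = ε-closure({0}) = {0,1,2,3,4,6}
'b' @ 1: {3,4,5,6}
'a' @ 2: {7,8}
'b' @ 3: {1,9}  [accepting]
after full input: {1,9}  (accept=1 in)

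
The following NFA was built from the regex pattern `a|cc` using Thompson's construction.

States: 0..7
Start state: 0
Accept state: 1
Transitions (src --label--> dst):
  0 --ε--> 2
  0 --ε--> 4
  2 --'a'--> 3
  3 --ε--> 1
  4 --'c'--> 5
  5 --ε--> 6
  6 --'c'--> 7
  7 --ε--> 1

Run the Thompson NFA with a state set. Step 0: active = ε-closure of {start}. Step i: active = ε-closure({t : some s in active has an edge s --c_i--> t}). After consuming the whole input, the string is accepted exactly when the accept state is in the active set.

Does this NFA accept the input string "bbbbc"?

Answer: REJECT

Trace:
initial (ε-close {0}): {0,2,4}
'b' @ 1: {}  — dead — no transitions
rest 'bbbc' ignored (set empty)
end set {} — state 1 not in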